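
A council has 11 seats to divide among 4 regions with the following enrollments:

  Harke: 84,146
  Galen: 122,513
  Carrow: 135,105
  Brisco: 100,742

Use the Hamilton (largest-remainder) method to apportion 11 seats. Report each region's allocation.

Standard divisor: 442506 ÷ 11 ≈ 40227.818.
Standard quotas: Harke 2.0917, Galen 3.0455, Carrow 3.3585, Brisco 2.5043.
Lower quotas: Harke 2, Galen 3, Carrow 3, Brisco 2 (sum 10, leaving 1 seat).
Remainders in descending order: Brisco 0.5043, Carrow 0.3585, Harke 0.0917, Galen 0.0455.
Largest remainder: Brisco receives the extra seat.

Harke 2; Galen 3; Carrow 3; Brisco 3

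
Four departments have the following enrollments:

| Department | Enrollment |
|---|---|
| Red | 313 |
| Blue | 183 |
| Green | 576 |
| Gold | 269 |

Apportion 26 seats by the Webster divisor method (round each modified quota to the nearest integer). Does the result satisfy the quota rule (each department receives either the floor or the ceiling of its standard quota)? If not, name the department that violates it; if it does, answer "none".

Standard quotas: Red 6.069, Blue 3.548, Green 11.168, Gold 5.216.
Webster allocation: Red 6, Blue 4, Green 11, Gold 5.
Every allocation lies between the lower and upper quota.

none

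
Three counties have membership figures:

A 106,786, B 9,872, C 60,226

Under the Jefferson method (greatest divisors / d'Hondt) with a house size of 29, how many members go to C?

Standard divisor 176884/29 ≈ 6099.448; standard quotas: A 17.507, B 1.619, C 9.874.
Rounding down gives 17, 1, 9 = 27 seats, so the divisor must be adjusted.
With modified divisor 5800: modified quotas A 18.411, B 1.702, C 10.384.
Rounding down: A 18, B 1, C 10 (total 29).
C receives 10.

10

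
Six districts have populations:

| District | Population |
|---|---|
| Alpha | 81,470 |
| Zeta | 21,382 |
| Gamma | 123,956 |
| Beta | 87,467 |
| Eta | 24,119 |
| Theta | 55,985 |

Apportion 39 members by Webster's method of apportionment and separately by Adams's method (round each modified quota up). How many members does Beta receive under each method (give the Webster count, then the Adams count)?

9 and 8

Webster: Alpha 8, Zeta 2, Gamma 12, Beta 9, Eta 2, Theta 6.
Adams: Alpha 8, Zeta 2, Gamma 12, Beta 8, Eta 3, Theta 6.
Beta gets 9 under Webster and 8 under Adams.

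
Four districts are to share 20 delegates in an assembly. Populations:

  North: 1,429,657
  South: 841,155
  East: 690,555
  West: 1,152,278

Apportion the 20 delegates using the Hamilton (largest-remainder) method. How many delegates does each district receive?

The standard divisor is 4113645/20 ≈ 205682.25.
Standard quotas: North 6.9508, South 4.0896, East 3.3574, West 5.6022.
Lower quotas: North 6, South 4, East 3, West 5 (sum 18, leaving 2 seats).
Remainders in descending order: North 0.9508, West 0.6022, East 0.3574, South 0.0896.
Largest remainders: North, West receive the extra seats.

North 7; South 4; East 3; West 6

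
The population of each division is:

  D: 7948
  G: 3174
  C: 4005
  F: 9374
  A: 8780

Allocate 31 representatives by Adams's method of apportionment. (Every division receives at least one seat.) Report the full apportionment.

Standard divisor 33281/31 ≈ 1073.581; standard quotas: D 7.403, G 2.956, C 3.731, F 8.732, A 8.178.
Rounding up gives 8, 3, 4, 9, 9 = 33 seats, so the divisor must be adjusted.
With modified divisor 1150: modified quotas D 6.911, G 2.760, C 3.483, F 8.151, A 7.635.
Rounding up: D 7, G 3, C 4, F 9, A 8 (total 31).

D 7; G 3; C 4; F 9; A 8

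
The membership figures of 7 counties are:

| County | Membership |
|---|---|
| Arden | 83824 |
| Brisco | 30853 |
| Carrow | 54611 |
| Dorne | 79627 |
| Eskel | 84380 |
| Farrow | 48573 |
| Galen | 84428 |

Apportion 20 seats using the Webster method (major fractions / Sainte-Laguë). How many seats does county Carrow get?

Standard divisor 466296/20 ≈ 23314.8; standard quotas: Arden 3.595, Brisco 1.323, Carrow 2.342, Dorne 3.415, Eskel 3.619, Farrow 2.083, Galen 3.621.
Rounding to the nearest integer gives Arden 4, Brisco 1, Carrow 2, Dorne 3, Eskel 4, Farrow 2, Galen 4 — total 20, matching the house size, so no adjustment is needed.
Carrow receives 2.

2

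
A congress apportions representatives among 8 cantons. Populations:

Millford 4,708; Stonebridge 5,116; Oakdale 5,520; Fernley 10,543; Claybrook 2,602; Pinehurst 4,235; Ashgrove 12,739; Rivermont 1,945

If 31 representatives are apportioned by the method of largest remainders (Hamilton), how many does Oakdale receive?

4

The standard divisor is 47408/31 ≈ 1529.29.
Standard quotas: Millford 3.0786, Stonebridge 3.3453, Oakdale 3.6095, Fernley 6.8940, Claybrook 1.7014, Pinehurst 2.7693, Ashgrove 8.3300, Rivermont 1.2718.
Lower quotas: Millford 3, Stonebridge 3, Oakdale 3, Fernley 6, Claybrook 1, Pinehurst 2, Ashgrove 8, Rivermont 1 (sum 27, leaving 4 seats).
Remainders in descending order: Fernley 0.8940, Pinehurst 0.7693, Claybrook 0.7014, Oakdale 0.6095, Stonebridge 0.3453, Ashgrove 0.3300, Rivermont 0.2718, Millford 0.0786.
Largest remainders: Fernley, Pinehurst, Claybrook, Oakdale receive the extra seats.
Oakdale receives 4.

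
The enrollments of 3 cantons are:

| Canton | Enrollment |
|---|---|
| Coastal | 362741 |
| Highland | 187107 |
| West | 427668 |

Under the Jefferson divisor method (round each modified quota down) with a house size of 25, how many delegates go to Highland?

5

Standard divisor 977516/25 ≈ 39100.64; standard quotas: Coastal 9.277, Highland 4.785, West 10.938.
Rounding down gives 9, 4, 10 = 23 seats, so the divisor must be adjusted.
With modified divisor 36800: modified quotas Coastal 9.857, Highland 5.084, West 11.621.
Rounding down: Coastal 9, Highland 5, West 11 (total 25).
Highland receives 5.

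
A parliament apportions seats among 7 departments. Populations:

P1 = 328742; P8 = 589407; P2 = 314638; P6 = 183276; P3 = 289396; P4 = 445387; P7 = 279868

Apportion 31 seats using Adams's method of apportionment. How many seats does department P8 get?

Standard divisor 2430714/31 ≈ 78410.129; standard quotas: P1 4.193, P8 7.517, P2 4.013, P6 2.337, P3 3.691, P4 5.680, P7 3.569.
Rounding up gives 5, 8, 5, 3, 4, 6, 4 = 35 seats, so the divisor must be adjusted.
With modified divisor 90400: modified quotas P1 3.637, P8 6.520, P2 3.481, P6 2.027, P3 3.201, P4 4.927, P7 3.096.
Rounding up: P1 4, P8 7, P2 4, P6 3, P3 4, P4 5, P7 4 (total 31).
P8 receives 7.

7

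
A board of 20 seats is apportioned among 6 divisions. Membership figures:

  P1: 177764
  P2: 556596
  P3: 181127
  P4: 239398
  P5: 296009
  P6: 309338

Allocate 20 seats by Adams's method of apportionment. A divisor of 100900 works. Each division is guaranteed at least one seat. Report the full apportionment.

With modified divisor 100900: modified quotas P1 1.762, P2 5.516, P3 1.795, P4 2.373, P5 2.934, P6 3.066.
Rounding up: P1 2, P2 6, P3 2, P4 3, P5 3, P6 4 (total 20).

P1 2, P2 6, P3 2, P4 3, P5 3, P6 4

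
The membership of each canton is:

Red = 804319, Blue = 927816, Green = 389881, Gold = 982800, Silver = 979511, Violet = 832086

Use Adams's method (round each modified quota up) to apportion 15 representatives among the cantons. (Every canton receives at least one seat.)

Red 2; Blue 3; Green 1; Gold 3; Silver 3; Violet 3

Standard divisor 4916413/15 ≈ 327760.867; standard quotas: Red 2.454, Blue 2.831, Green 1.190, Gold 2.999, Silver 2.988, Violet 2.539.
Rounding up gives 3, 3, 2, 3, 3, 3 = 17 seats, so the divisor must be adjusted.
With modified divisor 409100: modified quotas Red 1.966, Blue 2.268, Green 0.953, Gold 2.402, Silver 2.394, Violet 2.034.
Rounding up: Red 2, Blue 3, Green 1, Gold 3, Silver 3, Violet 3 (total 15).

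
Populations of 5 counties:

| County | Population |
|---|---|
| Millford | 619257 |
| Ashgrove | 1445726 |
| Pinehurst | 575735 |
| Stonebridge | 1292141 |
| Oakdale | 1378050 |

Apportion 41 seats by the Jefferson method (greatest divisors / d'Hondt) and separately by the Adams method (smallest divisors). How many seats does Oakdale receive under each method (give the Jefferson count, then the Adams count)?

Jefferson: Millford 5, Ashgrove 11, Pinehurst 4, Stonebridge 10, Oakdale 11.
Adams: Millford 5, Ashgrove 11, Pinehurst 5, Stonebridge 10, Oakdale 10.
Oakdale gets 11 under Jefferson and 10 under Adams.

11 and 10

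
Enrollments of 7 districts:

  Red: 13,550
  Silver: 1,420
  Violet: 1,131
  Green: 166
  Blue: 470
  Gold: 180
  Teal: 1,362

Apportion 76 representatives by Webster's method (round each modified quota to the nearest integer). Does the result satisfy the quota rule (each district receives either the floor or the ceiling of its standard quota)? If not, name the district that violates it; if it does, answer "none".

Red

Standard quotas: Red 56.338, Silver 5.904, Violet 4.702, Green 0.690, Blue 1.954, Gold 0.748, Teal 5.663.
Webster allocation: Red 55, Silver 6, Violet 5, Green 1, Blue 2, Gold 1, Teal 6.
Red has quota 56.338 (lower 56, upper 57) but receives 55 — outside the quota interval.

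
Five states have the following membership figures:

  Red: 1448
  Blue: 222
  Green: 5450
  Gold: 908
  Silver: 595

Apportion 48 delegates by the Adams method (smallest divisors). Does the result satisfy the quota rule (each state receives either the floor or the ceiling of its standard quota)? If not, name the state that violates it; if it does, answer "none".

Standard quotas: Red 8.060, Blue 1.236, Green 30.337, Gold 5.054, Silver 3.312.
Adams allocation: Red 8, Blue 2, Green 29, Gold 5, Silver 4.
Green has quota 30.337 (lower 30, upper 31) but receives 29 — outside the quota interval.

Green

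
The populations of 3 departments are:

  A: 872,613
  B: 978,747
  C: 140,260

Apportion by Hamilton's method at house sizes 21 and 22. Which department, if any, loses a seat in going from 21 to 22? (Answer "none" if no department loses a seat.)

At 21 seats: A 9, B 10, C 2.
At 22 seats: A 10, B 11, C 1.
C drops from 2 to 1.

C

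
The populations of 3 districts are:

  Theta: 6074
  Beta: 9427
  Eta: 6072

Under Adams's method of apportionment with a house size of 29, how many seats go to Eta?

8

Standard divisor 21573/29 ≈ 743.897; standard quotas: Theta 8.165, Beta 12.672, Eta 8.162.
Rounding up gives 9, 13, 9 = 31 seats, so the divisor must be adjusted.
With modified divisor 770: modified quotas Theta 7.888, Beta 12.243, Eta 7.886.
Rounding up: Theta 8, Beta 13, Eta 8 (total 29).
Eta receives 8.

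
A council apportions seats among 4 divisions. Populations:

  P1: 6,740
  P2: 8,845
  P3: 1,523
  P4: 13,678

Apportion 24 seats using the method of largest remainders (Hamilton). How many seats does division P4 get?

11

Total 30786; standard divisor 30786/24 ≈ 1282.75.
Standard quotas: P1 5.2543, P2 6.8953, P3 1.1873, P4 10.6630.
Lower quotas: P1 5, P2 6, P3 1, P4 10 (sum 22, leaving 2 seats).
Remainders in descending order: P2 0.8953, P4 0.6630, P1 0.2543, P3 0.1873.
The surplus seats go to P2, P4.
P4 receives 11.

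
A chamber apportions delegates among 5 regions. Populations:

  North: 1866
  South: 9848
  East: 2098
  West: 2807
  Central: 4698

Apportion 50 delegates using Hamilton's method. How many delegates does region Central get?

11

The standard divisor is 21317/50 ≈ 426.34.
Standard quotas: North 4.3768, South 23.0989, East 4.9210, West 6.5839, Central 11.0194.
Lower quotas: North 4, South 23, East 4, West 6, Central 11 (sum 48, leaving 2 seats).
Remainders in descending order: East 0.9210, West 0.5839, North 0.3768, South 0.0989, Central 0.0194.
Largest remainders: East, West receive the extra seats.
Central receives 11.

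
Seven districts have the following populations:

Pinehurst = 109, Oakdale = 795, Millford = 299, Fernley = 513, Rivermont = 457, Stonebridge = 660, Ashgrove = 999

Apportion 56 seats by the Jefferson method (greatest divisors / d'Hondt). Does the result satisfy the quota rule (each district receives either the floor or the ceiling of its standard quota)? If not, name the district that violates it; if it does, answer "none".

none

Standard quotas: Pinehurst 1.593, Oakdale 11.618, Millford 4.370, Fernley 7.497, Rivermont 6.678, Stonebridge 9.645, Ashgrove 14.599.
Jefferson allocation: Pinehurst 1, Oakdale 12, Millford 4, Fernley 7, Rivermont 7, Stonebridge 10, Ashgrove 15.
Every allocation lies between the lower and upper quota.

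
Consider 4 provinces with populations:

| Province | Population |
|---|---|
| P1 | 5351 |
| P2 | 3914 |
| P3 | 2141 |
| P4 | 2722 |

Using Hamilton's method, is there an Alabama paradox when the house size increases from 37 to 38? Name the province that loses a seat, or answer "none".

At 37 seats: P1 14, P2 10, P3 6, P4 7.
At 38 seats: P1 14, P2 11, P3 6, P4 7.
No province's allocation decreased.

none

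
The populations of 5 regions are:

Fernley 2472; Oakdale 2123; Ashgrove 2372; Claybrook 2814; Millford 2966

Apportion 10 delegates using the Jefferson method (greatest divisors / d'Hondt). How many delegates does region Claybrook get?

2

Standard divisor 12747/10 ≈ 1274.7; standard quotas: Fernley 1.939, Oakdale 1.665, Ashgrove 1.861, Claybrook 2.208, Millford 2.327.
Rounding down gives 1, 1, 1, 2, 2 = 7 seats, so the divisor must be adjusted.
With modified divisor 1000: modified quotas Fernley 2.472, Oakdale 2.123, Ashgrove 2.372, Claybrook 2.814, Millford 2.966.
Rounding down: Fernley 2, Oakdale 2, Ashgrove 2, Claybrook 2, Millford 2 (total 10).
Claybrook receives 2.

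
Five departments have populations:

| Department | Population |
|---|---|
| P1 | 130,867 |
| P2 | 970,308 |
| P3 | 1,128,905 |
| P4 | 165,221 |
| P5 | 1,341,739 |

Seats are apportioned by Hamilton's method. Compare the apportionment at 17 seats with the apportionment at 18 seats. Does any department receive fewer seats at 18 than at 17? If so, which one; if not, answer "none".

none

At 17 seats: P1 1, P2 4, P3 5, P4 1, P5 6.
At 18 seats: P1 1, P2 5, P3 5, P4 1, P5 6.
No department's allocation decreased.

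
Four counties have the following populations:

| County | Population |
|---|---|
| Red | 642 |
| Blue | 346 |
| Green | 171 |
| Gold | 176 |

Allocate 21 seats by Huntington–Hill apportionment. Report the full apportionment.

With divisor 65: modified quotas Red 9.877, Blue 5.323, Green 2.631, Gold 2.708.
Geometric-mean thresholds: Red √(9·10)=9.487, Blue √(5·6)=5.477, Green √(2·3)=2.449, Gold √(2·3)=2.449.
Each quota rounded against its threshold gives Red 10, Blue 5, Green 3, Gold 3 (total 21).

Red=10, Blue=5, Green=3, Gold=3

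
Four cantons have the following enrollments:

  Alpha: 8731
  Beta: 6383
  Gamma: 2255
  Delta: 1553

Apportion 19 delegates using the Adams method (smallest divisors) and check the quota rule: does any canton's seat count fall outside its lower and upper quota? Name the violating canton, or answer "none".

Standard quotas: Alpha 8.767, Beta 6.409, Gamma 2.264, Delta 1.559.
Adams allocation: Alpha 8, Beta 6, Gamma 3, Delta 2.
Every allocation lies between the lower and upper quota.

none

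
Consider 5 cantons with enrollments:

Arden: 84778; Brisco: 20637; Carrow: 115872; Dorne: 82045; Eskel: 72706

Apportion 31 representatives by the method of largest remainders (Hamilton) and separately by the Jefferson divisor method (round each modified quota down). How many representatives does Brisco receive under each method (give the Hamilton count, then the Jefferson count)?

2 and 1

Hamilton: Arden 7, Brisco 2, Carrow 9, Dorne 7, Eskel 6.
Jefferson: Arden 7, Brisco 1, Carrow 10, Dorne 7, Eskel 6.
Brisco gets 2 under Hamilton and 1 under Jefferson.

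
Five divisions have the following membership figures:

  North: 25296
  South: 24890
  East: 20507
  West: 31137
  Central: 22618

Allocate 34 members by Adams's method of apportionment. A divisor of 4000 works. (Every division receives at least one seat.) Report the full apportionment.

North 7, South 7, East 6, West 8, Central 6

With modified divisor 4000: modified quotas North 6.324, South 6.223, East 5.127, West 7.784, Central 5.654.
Rounding up: North 7, South 7, East 6, West 8, Central 6 (total 34).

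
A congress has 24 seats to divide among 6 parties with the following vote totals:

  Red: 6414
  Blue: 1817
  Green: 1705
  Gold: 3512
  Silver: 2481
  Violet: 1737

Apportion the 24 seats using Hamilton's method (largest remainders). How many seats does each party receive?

Standard divisor: 17666 ÷ 24 ≈ 736.083.
Standard quotas: Red 8.7137, Blue 2.4685, Green 2.3163, Gold 4.7712, Silver 3.3705, Violet 2.3598.
Lower quotas: Red 8, Blue 2, Green 2, Gold 4, Silver 3, Violet 2 (sum 21, leaving 3 seats).
Remainders in descending order: Gold 0.7712, Red 0.7137, Blue 0.4685, Silver 0.3705, Violet 0.3598, Green 0.3163.
The surplus seats go to Gold, Red, Blue.

Red=9, Blue=3, Green=2, Gold=5, Silver=3, Violet=2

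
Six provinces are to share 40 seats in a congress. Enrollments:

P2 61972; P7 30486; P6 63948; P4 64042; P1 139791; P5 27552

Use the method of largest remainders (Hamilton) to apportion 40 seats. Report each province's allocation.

Total 387791; standard divisor 387791/40 ≈ 9694.775.
Standard quotas: P2 6.3923, P7 3.1446, P6 6.5961, P4 6.6058, P1 14.4192, P5 2.8419.
Lower quotas: P2 6, P7 3, P6 6, P4 6, P1 14, P5 2 (sum 37, leaving 3 seats).
Remainders in descending order: P5 0.8419, P4 0.6058, P6 0.5961, P1 0.4192, P2 0.3923, P7 0.1446.
The surplus seats go to P5, P4, P6.

P2=6; P7=3; P6=7; P4=7; P1=14; P5=3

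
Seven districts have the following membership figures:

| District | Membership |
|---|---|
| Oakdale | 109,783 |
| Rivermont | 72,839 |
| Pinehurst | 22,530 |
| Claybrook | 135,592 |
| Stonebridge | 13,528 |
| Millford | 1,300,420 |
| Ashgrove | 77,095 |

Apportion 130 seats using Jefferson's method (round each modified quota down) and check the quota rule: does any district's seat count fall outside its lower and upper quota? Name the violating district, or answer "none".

Millford

Standard quotas: Oakdale 8.241, Rivermont 5.468, Pinehurst 1.691, Claybrook 10.178, Stonebridge 1.016, Millford 97.619, Ashgrove 5.787.
Jefferson allocation: Oakdale 8, Rivermont 5, Pinehurst 1, Claybrook 10, Stonebridge 1, Millford 100, Ashgrove 5.
Millford has quota 97.619 (lower 97, upper 98) but receives 100 — outside the quota interval.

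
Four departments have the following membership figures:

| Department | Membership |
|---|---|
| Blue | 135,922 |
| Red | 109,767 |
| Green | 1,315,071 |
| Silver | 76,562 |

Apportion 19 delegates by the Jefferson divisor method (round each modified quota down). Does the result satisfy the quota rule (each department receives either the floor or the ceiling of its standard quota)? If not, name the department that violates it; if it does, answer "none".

Green

Standard quotas: Blue 1.577, Red 1.274, Green 15.260, Silver 0.888.
Jefferson allocation: Blue 1, Red 1, Green 17, Silver 0.
Green has quota 15.260 (lower 15, upper 16) but receives 17 — outside the quota interval.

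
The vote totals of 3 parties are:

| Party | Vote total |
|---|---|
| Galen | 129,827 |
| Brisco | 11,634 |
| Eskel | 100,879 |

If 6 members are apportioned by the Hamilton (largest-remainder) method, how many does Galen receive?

3

Total 242340; standard divisor 242340/6 = 40390.
Standard quotas: Galen 3.2143, Brisco 0.2880, Eskel 2.4976.
Lower quotas: Galen 3, Brisco 0, Eskel 2 (sum 5, leaving 1 seat).
Remainders in descending order: Eskel 0.4976, Brisco 0.2880, Galen 0.2143.
The surplus seat goes to Eskel.
Galen receives 3.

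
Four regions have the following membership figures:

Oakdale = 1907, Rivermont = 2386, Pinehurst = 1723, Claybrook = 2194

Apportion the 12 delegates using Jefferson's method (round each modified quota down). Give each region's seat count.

Standard divisor 8210/12 ≈ 684.167; standard quotas: Oakdale 2.787, Rivermont 3.487, Pinehurst 2.518, Claybrook 3.207.
Rounding down gives 2, 3, 2, 3 = 10 seats, so the divisor must be adjusted.
With modified divisor 590: modified quotas Oakdale 3.232, Rivermont 4.044, Pinehurst 2.920, Claybrook 3.719.
Rounding down: Oakdale 3, Rivermont 4, Pinehurst 2, Claybrook 3 (total 12).

Oakdale=3, Rivermont=4, Pinehurst=2, Claybrook=3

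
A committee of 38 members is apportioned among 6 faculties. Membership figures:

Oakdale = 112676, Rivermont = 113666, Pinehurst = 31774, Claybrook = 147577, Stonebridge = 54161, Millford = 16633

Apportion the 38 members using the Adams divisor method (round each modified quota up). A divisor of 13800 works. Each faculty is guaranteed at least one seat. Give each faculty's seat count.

With modified divisor 13800: modified quotas Oakdale 8.165, Rivermont 8.237, Pinehurst 2.302, Claybrook 10.694, Stonebridge 3.925, Millford 1.205.
Rounding up: Oakdale 9, Rivermont 9, Pinehurst 3, Claybrook 11, Stonebridge 4, Millford 2 (total 38).

Oakdale=9, Rivermont=9, Pinehurst=3, Claybrook=11, Stonebridge=4, Millford=2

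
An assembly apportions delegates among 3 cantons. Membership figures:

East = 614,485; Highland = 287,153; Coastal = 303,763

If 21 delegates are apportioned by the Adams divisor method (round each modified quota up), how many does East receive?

Standard divisor 1205401/21 ≈ 57400.048; standard quotas: East 10.705, Highland 5.003, Coastal 5.292.
Rounding up gives 11, 6, 6 = 23 seats, so the divisor must be adjusted.
With modified divisor 61100: modified quotas East 10.057, Highland 4.700, Coastal 4.972.
Rounding up: East 11, Highland 5, Coastal 5 (total 21).
East receives 11.

11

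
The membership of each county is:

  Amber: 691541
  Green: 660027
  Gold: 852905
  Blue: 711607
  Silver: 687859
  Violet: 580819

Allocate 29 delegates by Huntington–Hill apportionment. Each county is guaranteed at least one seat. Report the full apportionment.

With divisor 150698: modified quotas Amber 4.589, Green 4.380, Gold 5.660, Blue 4.722, Silver 4.564, Violet 3.854.
Geometric-mean thresholds: Amber √(4·5)=4.472, Green √(4·5)=4.472, Gold √(5·6)=5.477, Blue √(4·5)=4.472, Silver √(4·5)=4.472, Violet √(3·4)=3.464.
Each quota rounded against its threshold gives Amber 5, Green 4, Gold 6, Blue 5, Silver 5, Violet 4 (total 29).

Amber=5, Green=4, Gold=6, Blue=5, Silver=5, Violet=4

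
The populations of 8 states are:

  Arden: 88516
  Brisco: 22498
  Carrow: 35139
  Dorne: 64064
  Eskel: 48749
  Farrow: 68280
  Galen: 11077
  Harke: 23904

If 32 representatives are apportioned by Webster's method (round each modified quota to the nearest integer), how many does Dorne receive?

Standard divisor 362227/32 ≈ 11319.594; standard quotas: Arden 7.820, Brisco 1.988, Carrow 3.104, Dorne 5.660, Eskel 4.307, Farrow 6.032, Galen 0.979, Harke 2.112.
Rounding to the nearest integer gives Arden 8, Brisco 2, Carrow 3, Dorne 6, Eskel 4, Farrow 6, Galen 1, Harke 2 — total 32, matching the house size, so no adjustment is needed.
Dorne receives 6.

6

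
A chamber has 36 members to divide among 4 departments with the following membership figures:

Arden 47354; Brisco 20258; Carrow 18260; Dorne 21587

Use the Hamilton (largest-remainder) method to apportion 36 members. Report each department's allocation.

Arden 16; Brisco 7; Carrow 6; Dorne 7

Total 107459; standard divisor 107459/36 ≈ 2984.972.
Standard quotas: Arden 15.8641, Brisco 6.7867, Carrow 6.1173, Dorne 7.2319.
Lower quotas: Arden 15, Brisco 6, Carrow 6, Dorne 7 (sum 34, leaving 2 seats).
Remainders in descending order: Arden 0.8641, Brisco 0.7867, Dorne 0.2319, Carrow 0.1173.
The surplus seats go to Arden, Brisco.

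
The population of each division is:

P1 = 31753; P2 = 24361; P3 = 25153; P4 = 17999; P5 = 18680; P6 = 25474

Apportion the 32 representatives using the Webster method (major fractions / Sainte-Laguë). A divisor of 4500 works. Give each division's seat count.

P1=7, P2=5, P3=6, P4=4, P5=4, P6=6

With modified divisor 4500: modified quotas P1 7.056, P2 5.414, P3 5.590, P4 4.000, P5 4.151, P6 5.661.
Rounding to the nearest integer: P1 7, P2 5, P3 6, P4 4, P5 4, P6 6 (total 32).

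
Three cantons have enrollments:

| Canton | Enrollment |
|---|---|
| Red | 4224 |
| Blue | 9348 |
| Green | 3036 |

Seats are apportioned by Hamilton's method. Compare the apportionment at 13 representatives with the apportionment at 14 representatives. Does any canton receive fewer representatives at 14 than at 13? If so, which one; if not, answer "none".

At 13 seats: Red 3, Blue 7, Green 3.
At 14 seats: Red 4, Blue 8, Green 2.
Green drops from 3 to 2.

Green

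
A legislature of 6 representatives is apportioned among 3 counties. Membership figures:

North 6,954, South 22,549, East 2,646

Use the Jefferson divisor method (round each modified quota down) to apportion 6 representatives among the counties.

North 1, South 5, East 0

Standard divisor 32149/6 ≈ 5358.167; standard quotas: North 1.298, South 4.208, East 0.494.
Rounding down gives 1, 4, 0 = 5 seats, so the divisor must be adjusted.
With modified divisor 4100: modified quotas North 1.696, South 5.500, East 0.645.
Rounding down: North 1, South 5, East 0 (total 6).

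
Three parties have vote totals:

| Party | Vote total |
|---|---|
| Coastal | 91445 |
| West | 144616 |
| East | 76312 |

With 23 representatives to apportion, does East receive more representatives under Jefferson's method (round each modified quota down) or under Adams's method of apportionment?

Jefferson: Coastal 7, West 11, East 5.
Adams: Coastal 7, West 10, East 6.
East gets 5 under Jefferson and 6 under Adams.

Adams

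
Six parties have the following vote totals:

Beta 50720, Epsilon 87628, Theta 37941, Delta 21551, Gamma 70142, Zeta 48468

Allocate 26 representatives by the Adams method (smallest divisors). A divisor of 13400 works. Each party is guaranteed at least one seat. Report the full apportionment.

With modified divisor 13400: modified quotas Beta 3.785, Epsilon 6.539, Theta 2.831, Delta 1.608, Gamma 5.234, Zeta 3.617.
Rounding up: Beta 4, Epsilon 7, Theta 3, Delta 2, Gamma 6, Zeta 4 (total 26).

Beta: 4, Epsilon: 7, Theta: 3, Delta: 2, Gamma: 6, Zeta: 4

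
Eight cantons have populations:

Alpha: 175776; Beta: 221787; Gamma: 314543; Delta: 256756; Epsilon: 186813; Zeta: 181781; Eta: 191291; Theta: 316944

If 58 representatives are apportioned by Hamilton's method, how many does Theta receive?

10

Total 1845691; standard divisor 1845691/58 ≈ 31822.259.
Standard quotas: Alpha 5.5237, Beta 6.9696, Gamma 9.8844, Delta 8.0684, Epsilon 5.8705, Zeta 5.7124, Eta 6.0112, Theta 9.9598.
Lower quotas: Alpha 5, Beta 6, Gamma 9, Delta 8, Epsilon 5, Zeta 5, Eta 6, Theta 9 (sum 53, leaving 5 seats).
Remainders in descending order: Beta 0.9696, Theta 0.9598, Gamma 0.8844, Epsilon 0.8705, Zeta 0.7124, Alpha 0.5237, Delta 0.0684, Eta 0.0112.
Largest remainders: Beta, Theta, Gamma, Epsilon, Zeta receive the extra seats.
Theta receives 10.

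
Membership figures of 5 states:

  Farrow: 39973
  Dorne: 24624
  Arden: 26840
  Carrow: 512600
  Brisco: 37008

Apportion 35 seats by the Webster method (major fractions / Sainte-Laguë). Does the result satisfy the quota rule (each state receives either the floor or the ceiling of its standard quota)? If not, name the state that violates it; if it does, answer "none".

Carrow

Standard quotas: Farrow 2.182, Dorne 1.344, Arden 1.465, Carrow 27.987, Brisco 2.021.
Webster allocation: Farrow 2, Dorne 1, Arden 1, Carrow 29, Brisco 2.
Carrow has quota 27.987 (lower 27, upper 28) but receives 29 — outside the quota interval.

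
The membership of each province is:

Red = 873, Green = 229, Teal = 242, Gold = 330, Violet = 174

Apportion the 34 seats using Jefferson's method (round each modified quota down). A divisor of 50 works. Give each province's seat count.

With modified divisor 50: modified quotas Red 17.460, Green 4.580, Teal 4.840, Gold 6.600, Violet 3.480.
Rounding down: Red 17, Green 4, Teal 4, Gold 6, Violet 3 (total 34).

Red=17, Green=4, Teal=4, Gold=6, Violet=3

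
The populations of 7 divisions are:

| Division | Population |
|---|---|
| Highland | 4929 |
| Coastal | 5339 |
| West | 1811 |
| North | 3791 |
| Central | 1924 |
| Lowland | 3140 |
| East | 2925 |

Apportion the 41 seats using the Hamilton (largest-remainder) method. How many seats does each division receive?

Highland=9; Coastal=9; West=3; North=7; Central=3; Lowland=5; East=5

Total 23859; standard divisor 23859/41 ≈ 581.927.
Standard quotas: Highland 8.4701, Coastal 9.1747, West 3.1121, North 6.5146, Central 3.3063, Lowland 5.3959, East 5.0264.
Lower quotas: Highland 8, Coastal 9, West 3, North 6, Central 3, Lowland 5, East 5 (sum 39, leaving 2 seats).
Remainders in descending order: North 0.5146, Highland 0.4701, Lowland 0.3959, Central 0.3063, Coastal 0.1747, West 0.1121, East 0.0264.
Largest remainders: North, Highland receive the extra seats.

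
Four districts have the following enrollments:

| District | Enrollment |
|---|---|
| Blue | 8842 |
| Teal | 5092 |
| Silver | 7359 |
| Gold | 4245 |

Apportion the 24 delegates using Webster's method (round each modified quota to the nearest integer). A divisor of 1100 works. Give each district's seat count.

Blue 8, Teal 5, Silver 7, Gold 4

With modified divisor 1100: modified quotas Blue 8.038, Teal 4.629, Silver 6.690, Gold 3.859.
Rounding to the nearest integer: Blue 8, Teal 5, Silver 7, Gold 4 (total 24).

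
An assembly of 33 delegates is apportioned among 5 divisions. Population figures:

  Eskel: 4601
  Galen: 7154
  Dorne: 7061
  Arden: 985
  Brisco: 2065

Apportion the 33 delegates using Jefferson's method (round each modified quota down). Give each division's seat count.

Standard divisor 21866/33 ≈ 662.606; standard quotas: Eskel 6.944, Galen 10.797, Dorne 10.656, Arden 1.487, Brisco 3.116.
Rounding down gives 6, 10, 10, 1, 3 = 30 seats, so the divisor must be adjusted.
With modified divisor 600: modified quotas Eskel 7.668, Galen 11.923, Dorne 11.768, Arden 1.642, Brisco 3.442.
Rounding down: Eskel 7, Galen 11, Dorne 11, Arden 1, Brisco 3 (total 33).

Eskel 7; Galen 11; Dorne 11; Arden 1; Brisco 3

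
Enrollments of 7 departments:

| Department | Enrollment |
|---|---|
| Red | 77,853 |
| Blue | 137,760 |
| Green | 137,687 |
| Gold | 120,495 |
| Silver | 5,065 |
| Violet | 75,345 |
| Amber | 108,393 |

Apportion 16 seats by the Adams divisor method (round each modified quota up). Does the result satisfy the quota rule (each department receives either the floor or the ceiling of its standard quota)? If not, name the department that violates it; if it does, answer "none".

none

Standard quotas: Red 1.880, Blue 3.327, Green 3.325, Gold 2.910, Silver 0.122, Violet 1.819, Amber 2.617.
Adams allocation: Red 2, Blue 3, Green 3, Gold 3, Silver 1, Violet 2, Amber 2.
Every allocation lies between the lower and upper quota.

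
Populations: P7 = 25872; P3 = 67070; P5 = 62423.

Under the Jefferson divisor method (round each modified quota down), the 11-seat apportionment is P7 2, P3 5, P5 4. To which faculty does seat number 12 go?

P5

Priority for the next seat is population ÷ (current seats + 1).
Priorities: P7 8624.000, P3 11178.333, P5 12484.600.
Highest priority: P5.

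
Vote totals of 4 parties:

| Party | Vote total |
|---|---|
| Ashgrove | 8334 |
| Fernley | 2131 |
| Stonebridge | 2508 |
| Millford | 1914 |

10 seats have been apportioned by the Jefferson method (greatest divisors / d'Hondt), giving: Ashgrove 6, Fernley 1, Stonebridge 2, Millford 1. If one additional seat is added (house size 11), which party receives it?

Priority for the next seat is population ÷ (current seats + 1).
Priorities: Ashgrove 1190.571, Fernley 1065.500, Stonebridge 836.000, Millford 957.000.
Highest priority: Ashgrove.

Ashgrove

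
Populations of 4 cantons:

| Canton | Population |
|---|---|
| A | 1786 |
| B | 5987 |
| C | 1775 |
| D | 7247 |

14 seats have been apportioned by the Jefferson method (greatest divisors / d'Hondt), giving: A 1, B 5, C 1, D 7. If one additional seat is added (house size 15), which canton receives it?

B

Priority for the next seat is population ÷ (current seats + 1).
Priorities: A 893.000, B 997.833, C 887.500, D 905.875.
Highest priority: B.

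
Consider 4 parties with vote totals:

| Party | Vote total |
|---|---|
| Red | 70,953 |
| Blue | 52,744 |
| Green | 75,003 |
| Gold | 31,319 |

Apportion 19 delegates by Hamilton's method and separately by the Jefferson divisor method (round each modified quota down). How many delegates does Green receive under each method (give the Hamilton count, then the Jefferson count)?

Hamilton: Red 6, Blue 4, Green 6, Gold 3.
Jefferson: Red 6, Blue 4, Green 7, Gold 2.
Green gets 6 under Hamilton and 7 under Jefferson.

6 and 7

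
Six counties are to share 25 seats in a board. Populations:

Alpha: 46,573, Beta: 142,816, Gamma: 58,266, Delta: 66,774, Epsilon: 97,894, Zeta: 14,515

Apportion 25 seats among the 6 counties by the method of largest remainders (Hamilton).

Alpha=3, Beta=8, Gamma=3, Delta=4, Epsilon=6, Zeta=1

The standard divisor is 426838/25 ≈ 17073.52.
Standard quotas: Alpha 2.7278, Beta 8.3648, Gamma 3.4127, Delta 3.9110, Epsilon 5.7337, Zeta 0.8501.
Lower quotas: Alpha 2, Beta 8, Gamma 3, Delta 3, Epsilon 5, Zeta 0 (sum 21, leaving 4 seats).
Remainders in descending order: Delta 0.9110, Zeta 0.8501, Epsilon 0.7337, Alpha 0.7278, Gamma 0.4127, Beta 0.3648.
The surplus seats go to Delta, Zeta, Epsilon, Alpha.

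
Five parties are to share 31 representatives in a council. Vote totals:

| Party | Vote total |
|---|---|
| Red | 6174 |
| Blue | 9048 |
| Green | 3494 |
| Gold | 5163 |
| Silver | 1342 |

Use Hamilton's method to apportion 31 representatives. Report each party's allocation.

Total 25221; standard divisor 25221/31 ≈ 813.581.
Standard quotas: Red 7.5887, Blue 11.1212, Green 4.2946, Gold 6.3460, Silver 1.6495.
Lower quotas: Red 7, Blue 11, Green 4, Gold 6, Silver 1 (sum 29, leaving 2 seats).
Remainders in descending order: Silver 0.6495, Red 0.5887, Gold 0.3460, Green 0.2946, Blue 0.1212.
The surplus seats go to Silver, Red.

Red: 8; Blue: 11; Green: 4; Gold: 6; Silver: 2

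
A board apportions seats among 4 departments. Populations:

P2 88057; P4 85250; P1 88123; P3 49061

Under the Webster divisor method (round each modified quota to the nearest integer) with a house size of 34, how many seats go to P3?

5

Standard divisor 310491/34 ≈ 9132.088; standard quotas: P2 9.643, P4 9.335, P1 9.650, P3 5.372.
Rounding to the nearest integer gives P2 10, P4 9, P1 10, P3 5 — total 34, matching the house size, so no adjustment is needed.
P3 receives 5.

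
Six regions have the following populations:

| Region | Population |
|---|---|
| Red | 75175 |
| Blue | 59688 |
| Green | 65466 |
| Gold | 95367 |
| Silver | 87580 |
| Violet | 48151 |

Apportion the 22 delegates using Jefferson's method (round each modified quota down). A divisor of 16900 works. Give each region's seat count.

With modified divisor 16900: modified quotas Red 4.448, Blue 3.532, Green 3.874, Gold 5.643, Silver 5.182, Violet 2.849.
Rounding down: Red 4, Blue 3, Green 3, Gold 5, Silver 5, Violet 2 (total 22).

Red 4, Blue 3, Green 3, Gold 5, Silver 5, Violet 2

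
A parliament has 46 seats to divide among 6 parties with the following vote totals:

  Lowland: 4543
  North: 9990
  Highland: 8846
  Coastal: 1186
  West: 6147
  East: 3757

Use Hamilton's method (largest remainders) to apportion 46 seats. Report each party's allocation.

Lowland=6, North=13, Highland=12, Coastal=2, West=8, East=5

The standard divisor is 34469/46 ≈ 749.326.
Standard quotas: Lowland 6.0628, North 13.3320, Highland 11.8053, Coastal 1.5828, West 8.2034, East 5.0138.
Lower quotas: Lowland 6, North 13, Highland 11, Coastal 1, West 8, East 5 (sum 44, leaving 2 seats).
Remainders in descending order: Highland 0.8053, Coastal 0.5828, North 0.3320, West 0.2034, Lowland 0.0628, East 0.0138.
Largest remainders: Highland, Coastal receive the extra seats.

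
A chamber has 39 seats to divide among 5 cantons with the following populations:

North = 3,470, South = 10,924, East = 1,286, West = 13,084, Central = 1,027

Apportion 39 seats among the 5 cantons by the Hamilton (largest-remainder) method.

North: 5, South: 14, East: 2, West: 17, Central: 1

Total 29791; standard divisor 29791/39 ≈ 763.872.
Standard quotas: North 4.5426, South 14.3008, East 1.6835, West 17.1285, Central 1.3445.
Lower quotas: North 4, South 14, East 1, West 17, Central 1 (sum 37, leaving 2 seats).
Remainders in descending order: East 0.6835, North 0.5426, Central 0.3445, South 0.3008, West 0.1285.
Largest remainders: East, North receive the extra seats.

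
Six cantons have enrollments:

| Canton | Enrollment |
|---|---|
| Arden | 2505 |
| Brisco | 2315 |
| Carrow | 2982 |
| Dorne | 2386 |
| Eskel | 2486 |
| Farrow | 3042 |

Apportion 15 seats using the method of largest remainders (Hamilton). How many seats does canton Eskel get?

The standard divisor is 15716/15 ≈ 1047.733.
Standard quotas: Arden 2.391, Brisco 2.210, Carrow 2.846, Dorne 2.277, Eskel 2.373, Farrow 2.903.
Lower quotas: Arden 2, Brisco 2, Carrow 2, Dorne 2, Eskel 2, Farrow 2 (sum 12, leaving 3 seats).
Remainders in descending order: Farrow 0.903, Carrow 0.846, Arden 0.391, Eskel 0.373, Dorne 0.277, Brisco 0.210.
Largest remainders: Farrow, Carrow, Arden receive the extra seats.
Eskel receives 2.

2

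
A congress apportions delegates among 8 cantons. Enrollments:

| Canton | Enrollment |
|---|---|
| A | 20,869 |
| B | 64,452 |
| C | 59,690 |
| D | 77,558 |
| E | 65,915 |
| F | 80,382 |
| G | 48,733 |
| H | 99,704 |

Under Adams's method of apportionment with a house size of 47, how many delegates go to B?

6

Standard divisor 517303/47 ≈ 11006.447; standard quotas: A 1.896, B 5.856, C 5.423, D 7.047, E 5.989, F 7.303, G 4.428, H 9.059.
Rounding up gives 2, 6, 6, 8, 6, 8, 5, 10 = 51 seats, so the divisor must be adjusted.
With modified divisor 12100: modified quotas A 1.725, B 5.327, C 4.933, D 6.410, E 5.448, F 6.643, G 4.028, H 8.240.
Rounding up: A 2, B 6, C 5, D 7, E 6, F 7, G 5, H 9 (total 47).
B receives 6.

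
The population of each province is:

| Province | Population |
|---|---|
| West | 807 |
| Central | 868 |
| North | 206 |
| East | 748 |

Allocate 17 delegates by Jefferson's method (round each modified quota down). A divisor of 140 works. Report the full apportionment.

With modified divisor 140: modified quotas West 5.764, Central 6.200, North 1.471, East 5.343.
Rounding down: West 5, Central 6, North 1, East 5 (total 17).

West: 5, Central: 6, North: 1, East: 5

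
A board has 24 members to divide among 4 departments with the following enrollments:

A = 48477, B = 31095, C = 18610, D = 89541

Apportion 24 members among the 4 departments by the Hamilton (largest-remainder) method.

Total 187723; standard divisor 187723/24 ≈ 7821.792.
Standard quotas: A 6.1977, B 3.9754, C 2.3793, D 11.4476.
Lower quotas: A 6, B 3, C 2, D 11 (sum 22, leaving 2 seats).
Remainders in descending order: B 0.9754, D 0.4476, C 0.3793, A 0.1977.
The surplus seats go to B, D.

A 6, B 4, C 2, D 12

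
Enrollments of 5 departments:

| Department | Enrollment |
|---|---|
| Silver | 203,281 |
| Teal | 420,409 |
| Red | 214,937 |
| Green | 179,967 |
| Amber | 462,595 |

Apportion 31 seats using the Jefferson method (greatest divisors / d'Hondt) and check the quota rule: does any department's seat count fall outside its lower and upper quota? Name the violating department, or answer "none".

Standard quotas: Silver 4.254, Teal 8.799, Red 4.498, Green 3.767, Amber 9.682.
Jefferson allocation: Silver 4, Teal 9, Red 4, Green 4, Amber 10.
Every allocation lies between the lower and upper quota.

none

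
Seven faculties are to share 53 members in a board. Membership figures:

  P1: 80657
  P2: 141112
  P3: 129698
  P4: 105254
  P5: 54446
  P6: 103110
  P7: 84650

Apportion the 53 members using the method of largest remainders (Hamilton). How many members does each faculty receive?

P1 6, P2 11, P3 10, P4 8, P5 4, P6 8, P7 6

Total 698927; standard divisor 698927/53 ≈ 13187.302.
Standard quotas: P1 6.1163, P2 10.7006, P3 9.8351, P4 7.9815, P5 4.1287, P6 7.8189, P7 6.4191.
Lower quotas: P1 6, P2 10, P3 9, P4 7, P5 4, P6 7, P7 6 (sum 49, leaving 4 seats).
Remainders in descending order: P4 0.9815, P3 0.8351, P6 0.8189, P2 0.7006, P7 0.4191, P5 0.1287, P1 0.1163.
The surplus seats go to P4, P3, P6, P2.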